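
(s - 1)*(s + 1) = s^2 - 1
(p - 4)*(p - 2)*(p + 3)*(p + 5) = p^4 + 2*p^3 - 25*p^2 - 26*p + 120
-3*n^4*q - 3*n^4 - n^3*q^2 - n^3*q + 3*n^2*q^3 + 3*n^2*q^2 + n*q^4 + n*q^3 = (-n + q)*(n + q)*(3*n + q)*(n*q + n)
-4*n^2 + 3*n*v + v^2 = (-n + v)*(4*n + v)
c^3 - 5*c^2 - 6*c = c*(c - 6)*(c + 1)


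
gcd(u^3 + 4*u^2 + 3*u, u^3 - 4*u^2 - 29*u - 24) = u^2 + 4*u + 3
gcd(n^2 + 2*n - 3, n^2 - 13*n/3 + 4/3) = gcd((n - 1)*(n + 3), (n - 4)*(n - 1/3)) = 1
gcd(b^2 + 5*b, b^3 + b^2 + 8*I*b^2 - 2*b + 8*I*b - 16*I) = 1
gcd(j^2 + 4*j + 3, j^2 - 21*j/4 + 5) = 1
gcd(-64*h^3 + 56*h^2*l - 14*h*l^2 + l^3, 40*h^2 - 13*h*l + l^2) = 8*h - l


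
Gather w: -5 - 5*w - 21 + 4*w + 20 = -w - 6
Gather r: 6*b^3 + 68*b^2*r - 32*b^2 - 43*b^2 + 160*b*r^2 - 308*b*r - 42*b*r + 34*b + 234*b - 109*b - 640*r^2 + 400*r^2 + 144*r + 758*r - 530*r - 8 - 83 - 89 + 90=6*b^3 - 75*b^2 + 159*b + r^2*(160*b - 240) + r*(68*b^2 - 350*b + 372) - 90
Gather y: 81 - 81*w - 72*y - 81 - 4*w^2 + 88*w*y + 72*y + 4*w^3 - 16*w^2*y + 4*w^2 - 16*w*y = 4*w^3 - 81*w + y*(-16*w^2 + 72*w)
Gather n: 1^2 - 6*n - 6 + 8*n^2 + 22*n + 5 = 8*n^2 + 16*n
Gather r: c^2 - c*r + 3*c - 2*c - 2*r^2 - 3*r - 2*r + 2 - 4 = c^2 + c - 2*r^2 + r*(-c - 5) - 2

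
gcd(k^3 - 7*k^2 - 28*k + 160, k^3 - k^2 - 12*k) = k - 4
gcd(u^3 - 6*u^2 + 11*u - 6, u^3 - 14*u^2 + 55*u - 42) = u - 1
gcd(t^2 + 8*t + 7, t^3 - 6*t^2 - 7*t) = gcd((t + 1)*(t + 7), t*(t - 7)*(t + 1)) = t + 1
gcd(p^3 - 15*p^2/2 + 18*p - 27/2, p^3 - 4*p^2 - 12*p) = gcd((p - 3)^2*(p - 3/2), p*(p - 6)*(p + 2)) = 1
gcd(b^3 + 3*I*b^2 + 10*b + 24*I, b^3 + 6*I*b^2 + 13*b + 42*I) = b^2 - I*b + 6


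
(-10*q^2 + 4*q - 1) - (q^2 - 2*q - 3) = -11*q^2 + 6*q + 2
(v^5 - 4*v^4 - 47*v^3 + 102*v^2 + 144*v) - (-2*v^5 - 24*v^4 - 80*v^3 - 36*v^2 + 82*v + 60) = 3*v^5 + 20*v^4 + 33*v^3 + 138*v^2 + 62*v - 60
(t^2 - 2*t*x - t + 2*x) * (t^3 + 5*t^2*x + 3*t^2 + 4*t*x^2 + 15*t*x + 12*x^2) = t^5 + 3*t^4*x + 2*t^4 - 6*t^3*x^2 + 6*t^3*x - 3*t^3 - 8*t^2*x^3 - 12*t^2*x^2 - 9*t^2*x - 16*t*x^3 + 18*t*x^2 + 24*x^3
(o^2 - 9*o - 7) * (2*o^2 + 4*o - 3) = 2*o^4 - 14*o^3 - 53*o^2 - o + 21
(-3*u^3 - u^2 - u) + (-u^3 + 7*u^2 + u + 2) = -4*u^3 + 6*u^2 + 2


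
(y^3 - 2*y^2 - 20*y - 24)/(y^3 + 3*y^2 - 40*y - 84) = (y + 2)/(y + 7)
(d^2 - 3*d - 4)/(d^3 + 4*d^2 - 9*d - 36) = (d^2 - 3*d - 4)/(d^3 + 4*d^2 - 9*d - 36)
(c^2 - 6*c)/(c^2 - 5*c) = (c - 6)/(c - 5)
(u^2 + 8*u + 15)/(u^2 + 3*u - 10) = (u + 3)/(u - 2)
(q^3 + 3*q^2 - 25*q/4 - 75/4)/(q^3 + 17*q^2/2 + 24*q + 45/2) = (q - 5/2)/(q + 3)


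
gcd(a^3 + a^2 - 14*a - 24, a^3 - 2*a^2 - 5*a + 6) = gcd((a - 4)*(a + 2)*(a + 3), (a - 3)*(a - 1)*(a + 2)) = a + 2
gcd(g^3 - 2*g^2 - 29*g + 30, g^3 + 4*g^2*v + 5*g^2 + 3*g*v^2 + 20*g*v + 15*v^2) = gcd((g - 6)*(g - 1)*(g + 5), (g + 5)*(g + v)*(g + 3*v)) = g + 5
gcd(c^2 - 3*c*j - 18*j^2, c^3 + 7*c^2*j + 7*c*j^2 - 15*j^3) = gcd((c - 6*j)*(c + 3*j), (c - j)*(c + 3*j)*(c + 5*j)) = c + 3*j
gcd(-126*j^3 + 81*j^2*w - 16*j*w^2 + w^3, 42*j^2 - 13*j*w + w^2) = 42*j^2 - 13*j*w + w^2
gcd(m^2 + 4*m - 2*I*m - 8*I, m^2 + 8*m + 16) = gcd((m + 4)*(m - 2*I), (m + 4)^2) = m + 4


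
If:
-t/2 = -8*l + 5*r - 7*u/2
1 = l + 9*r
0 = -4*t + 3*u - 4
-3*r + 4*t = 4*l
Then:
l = -107/297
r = 404/2673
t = -20/81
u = 244/243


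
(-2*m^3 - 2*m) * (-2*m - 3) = 4*m^4 + 6*m^3 + 4*m^2 + 6*m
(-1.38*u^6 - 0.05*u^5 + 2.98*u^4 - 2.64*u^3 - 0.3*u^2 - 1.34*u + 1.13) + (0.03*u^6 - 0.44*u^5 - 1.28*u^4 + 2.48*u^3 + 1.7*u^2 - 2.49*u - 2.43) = -1.35*u^6 - 0.49*u^5 + 1.7*u^4 - 0.16*u^3 + 1.4*u^2 - 3.83*u - 1.3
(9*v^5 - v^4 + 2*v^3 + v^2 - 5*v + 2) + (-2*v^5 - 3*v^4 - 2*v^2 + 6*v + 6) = 7*v^5 - 4*v^4 + 2*v^3 - v^2 + v + 8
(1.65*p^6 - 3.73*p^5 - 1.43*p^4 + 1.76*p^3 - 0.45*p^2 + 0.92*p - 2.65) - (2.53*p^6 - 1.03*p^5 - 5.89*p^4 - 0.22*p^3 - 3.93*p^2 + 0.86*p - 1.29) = -0.88*p^6 - 2.7*p^5 + 4.46*p^4 + 1.98*p^3 + 3.48*p^2 + 0.0600000000000001*p - 1.36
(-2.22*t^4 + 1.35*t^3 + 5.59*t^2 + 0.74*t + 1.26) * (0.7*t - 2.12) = -1.554*t^5 + 5.6514*t^4 + 1.051*t^3 - 11.3328*t^2 - 0.6868*t - 2.6712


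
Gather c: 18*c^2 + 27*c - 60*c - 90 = 18*c^2 - 33*c - 90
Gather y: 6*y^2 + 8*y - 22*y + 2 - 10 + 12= 6*y^2 - 14*y + 4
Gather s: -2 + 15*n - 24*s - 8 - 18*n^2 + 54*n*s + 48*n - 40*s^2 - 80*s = -18*n^2 + 63*n - 40*s^2 + s*(54*n - 104) - 10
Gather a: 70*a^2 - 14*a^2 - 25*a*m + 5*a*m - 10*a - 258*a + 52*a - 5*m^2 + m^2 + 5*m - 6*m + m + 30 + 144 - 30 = 56*a^2 + a*(-20*m - 216) - 4*m^2 + 144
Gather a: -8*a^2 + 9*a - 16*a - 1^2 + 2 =-8*a^2 - 7*a + 1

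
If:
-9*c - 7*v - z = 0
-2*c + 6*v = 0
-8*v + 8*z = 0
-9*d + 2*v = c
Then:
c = 0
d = 0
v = 0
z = 0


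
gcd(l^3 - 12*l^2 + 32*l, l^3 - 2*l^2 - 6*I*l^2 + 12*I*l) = l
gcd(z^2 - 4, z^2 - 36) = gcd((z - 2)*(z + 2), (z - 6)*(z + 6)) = 1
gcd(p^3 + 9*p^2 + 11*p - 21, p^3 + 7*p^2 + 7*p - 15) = p^2 + 2*p - 3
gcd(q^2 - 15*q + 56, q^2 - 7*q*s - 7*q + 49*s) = q - 7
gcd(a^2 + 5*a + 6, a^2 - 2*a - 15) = a + 3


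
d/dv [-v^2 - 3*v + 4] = -2*v - 3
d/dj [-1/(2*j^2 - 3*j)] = (4*j - 3)/(j^2*(2*j - 3)^2)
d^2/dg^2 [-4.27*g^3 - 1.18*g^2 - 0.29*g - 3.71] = -25.62*g - 2.36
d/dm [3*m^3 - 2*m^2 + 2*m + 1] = 9*m^2 - 4*m + 2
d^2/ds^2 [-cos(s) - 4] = cos(s)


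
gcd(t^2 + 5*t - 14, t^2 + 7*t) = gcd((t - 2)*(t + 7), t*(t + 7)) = t + 7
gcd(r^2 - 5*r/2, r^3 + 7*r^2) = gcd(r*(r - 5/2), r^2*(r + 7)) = r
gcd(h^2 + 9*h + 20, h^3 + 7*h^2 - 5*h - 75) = h + 5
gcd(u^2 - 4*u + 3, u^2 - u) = u - 1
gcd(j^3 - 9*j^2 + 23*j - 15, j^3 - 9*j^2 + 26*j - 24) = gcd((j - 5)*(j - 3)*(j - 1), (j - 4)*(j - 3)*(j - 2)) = j - 3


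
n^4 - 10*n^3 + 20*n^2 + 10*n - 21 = (n - 7)*(n - 3)*(n - 1)*(n + 1)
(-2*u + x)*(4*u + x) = -8*u^2 + 2*u*x + x^2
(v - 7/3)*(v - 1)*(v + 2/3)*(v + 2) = v^4 - 2*v^3/3 - 47*v^2/9 + 16*v/9 + 28/9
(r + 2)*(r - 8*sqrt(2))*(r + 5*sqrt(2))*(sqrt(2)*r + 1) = sqrt(2)*r^4 - 5*r^3 + 2*sqrt(2)*r^3 - 83*sqrt(2)*r^2 - 10*r^2 - 166*sqrt(2)*r - 80*r - 160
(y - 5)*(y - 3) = y^2 - 8*y + 15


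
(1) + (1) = 2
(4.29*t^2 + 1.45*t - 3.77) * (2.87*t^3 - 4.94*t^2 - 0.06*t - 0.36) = 12.3123*t^5 - 17.0311*t^4 - 18.2403*t^3 + 16.9924*t^2 - 0.2958*t + 1.3572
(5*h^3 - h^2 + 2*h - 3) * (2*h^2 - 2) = 10*h^5 - 2*h^4 - 6*h^3 - 4*h^2 - 4*h + 6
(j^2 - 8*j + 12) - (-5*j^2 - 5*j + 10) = 6*j^2 - 3*j + 2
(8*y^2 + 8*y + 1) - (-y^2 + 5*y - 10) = 9*y^2 + 3*y + 11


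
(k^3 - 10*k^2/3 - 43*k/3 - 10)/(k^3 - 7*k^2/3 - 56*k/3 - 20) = (k + 1)/(k + 2)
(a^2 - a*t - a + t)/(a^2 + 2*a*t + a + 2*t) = (a^2 - a*t - a + t)/(a^2 + 2*a*t + a + 2*t)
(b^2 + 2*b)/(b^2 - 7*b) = (b + 2)/(b - 7)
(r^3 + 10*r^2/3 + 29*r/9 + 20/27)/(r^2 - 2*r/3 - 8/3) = (r^2 + 2*r + 5/9)/(r - 2)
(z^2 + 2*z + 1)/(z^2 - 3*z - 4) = (z + 1)/(z - 4)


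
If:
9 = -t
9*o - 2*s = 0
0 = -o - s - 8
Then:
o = -16/11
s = -72/11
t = -9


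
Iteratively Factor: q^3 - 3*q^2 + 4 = (q - 2)*(q^2 - q - 2) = (q - 2)*(q + 1)*(q - 2)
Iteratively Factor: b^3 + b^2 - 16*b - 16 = (b - 4)*(b^2 + 5*b + 4) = (b - 4)*(b + 1)*(b + 4)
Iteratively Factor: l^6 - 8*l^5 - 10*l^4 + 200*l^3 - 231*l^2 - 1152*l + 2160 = (l - 5)*(l^5 - 3*l^4 - 25*l^3 + 75*l^2 + 144*l - 432) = (l - 5)*(l + 3)*(l^4 - 6*l^3 - 7*l^2 + 96*l - 144) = (l - 5)*(l - 3)*(l + 3)*(l^3 - 3*l^2 - 16*l + 48) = (l - 5)*(l - 3)^2*(l + 3)*(l^2 - 16) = (l - 5)*(l - 4)*(l - 3)^2*(l + 3)*(l + 4)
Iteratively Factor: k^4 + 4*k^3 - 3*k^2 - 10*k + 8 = (k + 4)*(k^3 - 3*k + 2) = (k + 2)*(k + 4)*(k^2 - 2*k + 1) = (k - 1)*(k + 2)*(k + 4)*(k - 1)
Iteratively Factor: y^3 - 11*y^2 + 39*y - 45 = (y - 3)*(y^2 - 8*y + 15) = (y - 5)*(y - 3)*(y - 3)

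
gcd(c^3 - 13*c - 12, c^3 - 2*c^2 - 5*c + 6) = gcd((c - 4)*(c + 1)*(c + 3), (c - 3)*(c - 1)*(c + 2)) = 1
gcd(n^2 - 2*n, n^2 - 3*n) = n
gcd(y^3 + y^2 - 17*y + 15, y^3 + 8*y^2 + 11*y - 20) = y^2 + 4*y - 5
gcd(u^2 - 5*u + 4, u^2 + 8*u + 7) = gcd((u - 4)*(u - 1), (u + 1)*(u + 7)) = 1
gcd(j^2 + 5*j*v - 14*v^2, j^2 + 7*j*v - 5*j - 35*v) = j + 7*v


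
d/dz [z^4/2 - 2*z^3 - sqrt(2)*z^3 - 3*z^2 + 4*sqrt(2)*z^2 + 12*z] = 2*z^3 - 6*z^2 - 3*sqrt(2)*z^2 - 6*z + 8*sqrt(2)*z + 12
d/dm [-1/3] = 0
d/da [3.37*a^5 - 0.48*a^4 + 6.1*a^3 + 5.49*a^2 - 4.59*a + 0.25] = 16.85*a^4 - 1.92*a^3 + 18.3*a^2 + 10.98*a - 4.59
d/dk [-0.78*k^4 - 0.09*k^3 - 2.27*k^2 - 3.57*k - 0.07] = -3.12*k^3 - 0.27*k^2 - 4.54*k - 3.57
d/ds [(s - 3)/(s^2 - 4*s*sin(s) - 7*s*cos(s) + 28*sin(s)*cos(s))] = (s^2 - 4*s*sin(s) - 7*s*cos(s) + (s - 3)*(-7*s*sin(s) + 4*s*cos(s) - 2*s + 4*sin(s) + 7*cos(s) - 28*cos(2*s)) + 14*sin(2*s))/((s - 4*sin(s))^2*(s - 7*cos(s))^2)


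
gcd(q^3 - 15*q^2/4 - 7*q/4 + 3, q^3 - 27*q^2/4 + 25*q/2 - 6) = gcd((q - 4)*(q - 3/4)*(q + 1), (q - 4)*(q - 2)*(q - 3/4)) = q^2 - 19*q/4 + 3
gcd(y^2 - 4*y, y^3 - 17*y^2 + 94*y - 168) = y - 4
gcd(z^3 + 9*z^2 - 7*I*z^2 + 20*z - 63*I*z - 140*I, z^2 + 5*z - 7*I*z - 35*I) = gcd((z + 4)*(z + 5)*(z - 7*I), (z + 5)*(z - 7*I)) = z^2 + z*(5 - 7*I) - 35*I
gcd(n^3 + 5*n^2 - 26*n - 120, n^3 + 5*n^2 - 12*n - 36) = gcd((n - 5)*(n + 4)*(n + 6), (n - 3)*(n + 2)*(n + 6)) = n + 6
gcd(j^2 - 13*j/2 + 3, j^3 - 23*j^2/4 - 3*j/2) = j - 6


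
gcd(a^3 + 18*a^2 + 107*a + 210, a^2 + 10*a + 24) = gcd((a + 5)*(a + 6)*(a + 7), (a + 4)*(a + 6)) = a + 6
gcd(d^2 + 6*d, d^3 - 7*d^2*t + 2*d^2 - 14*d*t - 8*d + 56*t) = 1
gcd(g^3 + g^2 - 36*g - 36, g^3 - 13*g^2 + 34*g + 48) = g^2 - 5*g - 6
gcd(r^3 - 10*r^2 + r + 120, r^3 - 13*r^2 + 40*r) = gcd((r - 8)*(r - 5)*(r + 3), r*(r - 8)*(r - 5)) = r^2 - 13*r + 40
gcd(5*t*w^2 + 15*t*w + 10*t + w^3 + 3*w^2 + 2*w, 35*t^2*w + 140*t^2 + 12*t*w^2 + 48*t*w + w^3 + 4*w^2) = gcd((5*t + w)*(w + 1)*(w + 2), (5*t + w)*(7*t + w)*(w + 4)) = 5*t + w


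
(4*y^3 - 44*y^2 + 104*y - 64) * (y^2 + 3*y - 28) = 4*y^5 - 32*y^4 - 140*y^3 + 1480*y^2 - 3104*y + 1792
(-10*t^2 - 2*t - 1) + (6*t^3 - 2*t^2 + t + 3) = 6*t^3 - 12*t^2 - t + 2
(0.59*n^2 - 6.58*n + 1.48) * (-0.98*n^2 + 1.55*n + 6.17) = -0.5782*n^4 + 7.3629*n^3 - 8.0091*n^2 - 38.3046*n + 9.1316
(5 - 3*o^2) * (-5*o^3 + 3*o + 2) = 15*o^5 - 34*o^3 - 6*o^2 + 15*o + 10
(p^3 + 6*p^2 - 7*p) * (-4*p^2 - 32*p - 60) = -4*p^5 - 56*p^4 - 224*p^3 - 136*p^2 + 420*p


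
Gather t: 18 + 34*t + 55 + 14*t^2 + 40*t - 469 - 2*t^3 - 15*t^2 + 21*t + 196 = -2*t^3 - t^2 + 95*t - 200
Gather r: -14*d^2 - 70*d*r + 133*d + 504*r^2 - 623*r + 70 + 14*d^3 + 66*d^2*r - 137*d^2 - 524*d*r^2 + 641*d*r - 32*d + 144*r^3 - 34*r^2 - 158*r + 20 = 14*d^3 - 151*d^2 + 101*d + 144*r^3 + r^2*(470 - 524*d) + r*(66*d^2 + 571*d - 781) + 90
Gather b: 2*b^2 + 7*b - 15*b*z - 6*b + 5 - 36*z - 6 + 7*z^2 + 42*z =2*b^2 + b*(1 - 15*z) + 7*z^2 + 6*z - 1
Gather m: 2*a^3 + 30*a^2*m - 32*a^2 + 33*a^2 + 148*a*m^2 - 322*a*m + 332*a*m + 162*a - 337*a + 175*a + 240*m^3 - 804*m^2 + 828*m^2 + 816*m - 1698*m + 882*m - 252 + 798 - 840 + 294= 2*a^3 + a^2 + 240*m^3 + m^2*(148*a + 24) + m*(30*a^2 + 10*a)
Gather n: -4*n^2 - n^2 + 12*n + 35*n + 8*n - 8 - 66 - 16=-5*n^2 + 55*n - 90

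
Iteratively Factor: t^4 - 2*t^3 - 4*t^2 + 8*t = (t - 2)*(t^3 - 4*t) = (t - 2)^2*(t^2 + 2*t) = (t - 2)^2*(t + 2)*(t)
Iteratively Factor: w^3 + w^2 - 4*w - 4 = (w + 1)*(w^2 - 4) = (w + 1)*(w + 2)*(w - 2)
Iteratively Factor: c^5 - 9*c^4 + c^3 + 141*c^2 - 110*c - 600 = (c - 5)*(c^4 - 4*c^3 - 19*c^2 + 46*c + 120) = (c - 5)*(c + 2)*(c^3 - 6*c^2 - 7*c + 60) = (c - 5)*(c + 2)*(c + 3)*(c^2 - 9*c + 20) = (c - 5)^2*(c + 2)*(c + 3)*(c - 4)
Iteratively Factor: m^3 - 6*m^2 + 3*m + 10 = (m + 1)*(m^2 - 7*m + 10) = (m - 2)*(m + 1)*(m - 5)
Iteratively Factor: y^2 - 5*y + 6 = (y - 2)*(y - 3)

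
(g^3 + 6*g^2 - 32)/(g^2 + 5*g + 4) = (g^2 + 2*g - 8)/(g + 1)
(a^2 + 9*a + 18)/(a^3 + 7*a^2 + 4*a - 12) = (a + 3)/(a^2 + a - 2)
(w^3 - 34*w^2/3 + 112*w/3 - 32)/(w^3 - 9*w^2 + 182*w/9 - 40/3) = 3*(w - 4)/(3*w - 5)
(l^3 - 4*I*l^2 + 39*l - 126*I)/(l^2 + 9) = (l^2 - I*l + 42)/(l + 3*I)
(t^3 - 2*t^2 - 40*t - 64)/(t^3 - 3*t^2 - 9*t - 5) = (-t^3 + 2*t^2 + 40*t + 64)/(-t^3 + 3*t^2 + 9*t + 5)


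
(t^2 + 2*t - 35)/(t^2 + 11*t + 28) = (t - 5)/(t + 4)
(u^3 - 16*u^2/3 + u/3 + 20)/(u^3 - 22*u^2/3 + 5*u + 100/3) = (u - 3)/(u - 5)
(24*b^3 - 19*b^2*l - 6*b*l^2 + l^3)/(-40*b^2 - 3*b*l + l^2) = (-3*b^2 + 2*b*l + l^2)/(5*b + l)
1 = 1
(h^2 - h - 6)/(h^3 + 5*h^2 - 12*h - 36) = 1/(h + 6)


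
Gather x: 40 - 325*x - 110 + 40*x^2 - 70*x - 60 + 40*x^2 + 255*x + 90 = 80*x^2 - 140*x - 40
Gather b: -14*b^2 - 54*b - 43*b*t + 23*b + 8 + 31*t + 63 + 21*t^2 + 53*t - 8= -14*b^2 + b*(-43*t - 31) + 21*t^2 + 84*t + 63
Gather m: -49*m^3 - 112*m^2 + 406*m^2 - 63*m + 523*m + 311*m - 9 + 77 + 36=-49*m^3 + 294*m^2 + 771*m + 104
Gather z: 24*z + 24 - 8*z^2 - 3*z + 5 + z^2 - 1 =-7*z^2 + 21*z + 28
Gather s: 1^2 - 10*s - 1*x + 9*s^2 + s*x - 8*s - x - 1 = 9*s^2 + s*(x - 18) - 2*x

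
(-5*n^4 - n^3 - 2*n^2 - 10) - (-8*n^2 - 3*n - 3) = -5*n^4 - n^3 + 6*n^2 + 3*n - 7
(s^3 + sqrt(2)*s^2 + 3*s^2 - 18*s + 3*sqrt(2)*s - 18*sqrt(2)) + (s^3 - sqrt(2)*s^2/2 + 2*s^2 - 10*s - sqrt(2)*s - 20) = 2*s^3 + sqrt(2)*s^2/2 + 5*s^2 - 28*s + 2*sqrt(2)*s - 18*sqrt(2) - 20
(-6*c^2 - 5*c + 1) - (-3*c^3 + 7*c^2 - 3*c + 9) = 3*c^3 - 13*c^2 - 2*c - 8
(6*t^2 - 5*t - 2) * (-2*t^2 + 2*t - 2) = -12*t^4 + 22*t^3 - 18*t^2 + 6*t + 4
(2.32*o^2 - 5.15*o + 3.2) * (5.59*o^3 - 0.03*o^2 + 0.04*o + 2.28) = 12.9688*o^5 - 28.8581*o^4 + 18.1353*o^3 + 4.9876*o^2 - 11.614*o + 7.296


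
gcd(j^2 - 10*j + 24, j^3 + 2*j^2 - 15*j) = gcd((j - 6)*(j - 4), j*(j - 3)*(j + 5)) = 1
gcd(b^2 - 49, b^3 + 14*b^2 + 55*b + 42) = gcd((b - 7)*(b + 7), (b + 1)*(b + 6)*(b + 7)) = b + 7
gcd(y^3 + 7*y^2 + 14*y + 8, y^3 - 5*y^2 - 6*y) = y + 1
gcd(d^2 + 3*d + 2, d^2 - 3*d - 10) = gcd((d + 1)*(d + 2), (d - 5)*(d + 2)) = d + 2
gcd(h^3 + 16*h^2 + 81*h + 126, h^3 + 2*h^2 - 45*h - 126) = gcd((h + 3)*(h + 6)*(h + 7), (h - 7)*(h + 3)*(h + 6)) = h^2 + 9*h + 18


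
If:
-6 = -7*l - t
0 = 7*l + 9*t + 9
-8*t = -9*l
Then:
No Solution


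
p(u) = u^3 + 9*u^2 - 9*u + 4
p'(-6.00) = -9.00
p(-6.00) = 166.00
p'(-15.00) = 396.00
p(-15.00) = -1211.00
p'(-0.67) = -19.71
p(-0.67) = 13.77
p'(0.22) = -4.89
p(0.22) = 2.47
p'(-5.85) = -11.63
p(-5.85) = 164.45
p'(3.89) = 106.42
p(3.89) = 164.04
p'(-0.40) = -15.72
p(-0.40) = 8.98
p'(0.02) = -8.64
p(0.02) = 3.82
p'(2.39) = 51.16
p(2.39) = 47.55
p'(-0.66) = -19.57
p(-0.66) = 13.57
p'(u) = 3*u^2 + 18*u - 9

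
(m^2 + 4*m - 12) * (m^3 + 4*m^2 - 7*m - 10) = m^5 + 8*m^4 - 3*m^3 - 86*m^2 + 44*m + 120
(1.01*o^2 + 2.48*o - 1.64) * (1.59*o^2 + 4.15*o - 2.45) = 1.6059*o^4 + 8.1347*o^3 + 5.2099*o^2 - 12.882*o + 4.018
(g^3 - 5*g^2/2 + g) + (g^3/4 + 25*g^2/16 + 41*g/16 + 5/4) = 5*g^3/4 - 15*g^2/16 + 57*g/16 + 5/4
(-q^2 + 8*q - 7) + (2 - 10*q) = -q^2 - 2*q - 5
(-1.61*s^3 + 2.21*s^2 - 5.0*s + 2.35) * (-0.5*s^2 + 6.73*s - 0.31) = 0.805*s^5 - 11.9403*s^4 + 17.8724*s^3 - 35.5101*s^2 + 17.3655*s - 0.7285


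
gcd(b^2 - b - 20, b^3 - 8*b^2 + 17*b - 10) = b - 5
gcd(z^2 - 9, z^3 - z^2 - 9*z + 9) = z^2 - 9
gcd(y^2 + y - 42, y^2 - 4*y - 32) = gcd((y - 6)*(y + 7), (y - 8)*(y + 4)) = 1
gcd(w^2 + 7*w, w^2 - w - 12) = 1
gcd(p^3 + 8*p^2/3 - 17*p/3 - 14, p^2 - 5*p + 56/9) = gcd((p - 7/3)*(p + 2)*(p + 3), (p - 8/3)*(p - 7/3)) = p - 7/3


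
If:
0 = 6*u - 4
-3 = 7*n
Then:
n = -3/7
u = 2/3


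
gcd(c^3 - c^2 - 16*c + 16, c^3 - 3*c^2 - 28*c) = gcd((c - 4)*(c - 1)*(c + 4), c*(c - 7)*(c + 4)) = c + 4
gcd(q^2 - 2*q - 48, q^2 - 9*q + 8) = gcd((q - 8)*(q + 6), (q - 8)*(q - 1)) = q - 8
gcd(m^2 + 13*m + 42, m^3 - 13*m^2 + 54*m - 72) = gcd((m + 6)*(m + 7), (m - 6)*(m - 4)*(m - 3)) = 1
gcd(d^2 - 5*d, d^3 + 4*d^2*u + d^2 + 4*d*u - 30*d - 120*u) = d - 5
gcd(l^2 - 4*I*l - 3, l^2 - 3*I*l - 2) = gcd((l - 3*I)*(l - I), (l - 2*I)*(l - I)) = l - I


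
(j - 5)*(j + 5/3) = j^2 - 10*j/3 - 25/3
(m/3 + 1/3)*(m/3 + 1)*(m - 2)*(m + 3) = m^4/9 + 5*m^3/9 + m^2/9 - 7*m/3 - 2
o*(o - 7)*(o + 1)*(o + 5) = o^4 - o^3 - 37*o^2 - 35*o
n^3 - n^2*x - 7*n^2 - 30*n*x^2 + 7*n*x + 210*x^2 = (n - 7)*(n - 6*x)*(n + 5*x)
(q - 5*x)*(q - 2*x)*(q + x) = q^3 - 6*q^2*x + 3*q*x^2 + 10*x^3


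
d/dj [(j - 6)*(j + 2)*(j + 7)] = 3*j^2 + 6*j - 40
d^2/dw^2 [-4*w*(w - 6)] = -8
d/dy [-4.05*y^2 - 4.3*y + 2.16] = -8.1*y - 4.3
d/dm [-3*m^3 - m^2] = m*(-9*m - 2)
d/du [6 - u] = -1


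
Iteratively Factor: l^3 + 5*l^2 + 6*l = (l + 2)*(l^2 + 3*l) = (l + 2)*(l + 3)*(l)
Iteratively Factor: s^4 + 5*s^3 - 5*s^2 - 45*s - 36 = (s + 3)*(s^3 + 2*s^2 - 11*s - 12) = (s + 3)*(s + 4)*(s^2 - 2*s - 3) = (s - 3)*(s + 3)*(s + 4)*(s + 1)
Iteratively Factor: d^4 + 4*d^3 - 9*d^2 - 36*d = (d - 3)*(d^3 + 7*d^2 + 12*d) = (d - 3)*(d + 3)*(d^2 + 4*d) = (d - 3)*(d + 3)*(d + 4)*(d)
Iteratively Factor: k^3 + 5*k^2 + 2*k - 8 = (k + 2)*(k^2 + 3*k - 4) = (k + 2)*(k + 4)*(k - 1)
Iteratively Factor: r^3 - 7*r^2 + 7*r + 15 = (r - 3)*(r^2 - 4*r - 5) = (r - 3)*(r + 1)*(r - 5)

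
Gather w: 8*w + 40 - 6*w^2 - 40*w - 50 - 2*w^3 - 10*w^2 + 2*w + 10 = -2*w^3 - 16*w^2 - 30*w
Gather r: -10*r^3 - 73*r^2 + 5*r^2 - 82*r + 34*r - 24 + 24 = -10*r^3 - 68*r^2 - 48*r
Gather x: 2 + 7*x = 7*x + 2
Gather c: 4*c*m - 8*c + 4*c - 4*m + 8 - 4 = c*(4*m - 4) - 4*m + 4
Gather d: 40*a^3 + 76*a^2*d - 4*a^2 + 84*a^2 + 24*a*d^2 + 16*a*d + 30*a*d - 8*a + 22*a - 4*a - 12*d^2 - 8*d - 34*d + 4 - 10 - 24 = 40*a^3 + 80*a^2 + 10*a + d^2*(24*a - 12) + d*(76*a^2 + 46*a - 42) - 30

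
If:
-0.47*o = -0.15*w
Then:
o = 0.319148936170213*w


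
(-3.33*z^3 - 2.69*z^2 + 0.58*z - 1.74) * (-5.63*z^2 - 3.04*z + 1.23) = 18.7479*z^5 + 25.2679*z^4 + 0.8163*z^3 + 4.7243*z^2 + 6.003*z - 2.1402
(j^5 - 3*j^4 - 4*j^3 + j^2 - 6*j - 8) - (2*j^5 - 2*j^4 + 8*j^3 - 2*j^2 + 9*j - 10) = -j^5 - j^4 - 12*j^3 + 3*j^2 - 15*j + 2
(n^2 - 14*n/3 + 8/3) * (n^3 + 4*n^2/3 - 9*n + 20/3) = n^5 - 10*n^4/3 - 113*n^3/9 + 470*n^2/9 - 496*n/9 + 160/9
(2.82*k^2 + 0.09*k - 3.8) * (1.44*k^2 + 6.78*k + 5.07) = 4.0608*k^4 + 19.2492*k^3 + 9.4356*k^2 - 25.3077*k - 19.266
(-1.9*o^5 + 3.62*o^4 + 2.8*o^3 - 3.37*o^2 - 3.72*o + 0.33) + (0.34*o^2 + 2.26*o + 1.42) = -1.9*o^5 + 3.62*o^4 + 2.8*o^3 - 3.03*o^2 - 1.46*o + 1.75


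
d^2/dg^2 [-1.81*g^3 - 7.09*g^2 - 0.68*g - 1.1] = -10.86*g - 14.18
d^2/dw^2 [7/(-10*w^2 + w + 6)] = 14*(-100*w^2 + 10*w + (20*w - 1)^2 + 60)/(-10*w^2 + w + 6)^3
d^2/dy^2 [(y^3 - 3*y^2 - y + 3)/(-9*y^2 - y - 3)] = 2*(80*y^3 - 981*y^2 - 189*y + 102)/(729*y^6 + 243*y^5 + 756*y^4 + 163*y^3 + 252*y^2 + 27*y + 27)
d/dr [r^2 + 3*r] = 2*r + 3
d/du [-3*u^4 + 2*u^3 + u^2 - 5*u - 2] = -12*u^3 + 6*u^2 + 2*u - 5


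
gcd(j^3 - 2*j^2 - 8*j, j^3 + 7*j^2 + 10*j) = j^2 + 2*j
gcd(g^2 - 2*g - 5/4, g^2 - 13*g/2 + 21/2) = 1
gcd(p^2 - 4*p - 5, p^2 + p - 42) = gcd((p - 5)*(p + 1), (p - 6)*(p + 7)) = 1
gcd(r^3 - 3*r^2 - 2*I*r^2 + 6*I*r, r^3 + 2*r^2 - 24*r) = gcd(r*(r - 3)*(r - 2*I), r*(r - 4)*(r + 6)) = r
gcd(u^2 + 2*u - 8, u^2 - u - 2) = u - 2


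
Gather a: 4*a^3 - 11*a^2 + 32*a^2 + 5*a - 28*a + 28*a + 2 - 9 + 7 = 4*a^3 + 21*a^2 + 5*a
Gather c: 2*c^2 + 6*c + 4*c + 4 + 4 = 2*c^2 + 10*c + 8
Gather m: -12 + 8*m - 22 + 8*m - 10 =16*m - 44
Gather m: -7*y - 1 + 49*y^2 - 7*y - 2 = 49*y^2 - 14*y - 3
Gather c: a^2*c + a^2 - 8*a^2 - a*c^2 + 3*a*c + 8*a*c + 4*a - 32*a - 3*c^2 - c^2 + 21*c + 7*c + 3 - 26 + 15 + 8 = -7*a^2 - 28*a + c^2*(-a - 4) + c*(a^2 + 11*a + 28)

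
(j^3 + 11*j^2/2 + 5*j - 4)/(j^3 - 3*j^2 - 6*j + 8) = (j^2 + 7*j/2 - 2)/(j^2 - 5*j + 4)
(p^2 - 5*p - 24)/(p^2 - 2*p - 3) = (-p^2 + 5*p + 24)/(-p^2 + 2*p + 3)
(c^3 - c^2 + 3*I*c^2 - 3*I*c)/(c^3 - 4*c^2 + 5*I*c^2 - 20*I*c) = (c^2 + c*(-1 + 3*I) - 3*I)/(c^2 + c*(-4 + 5*I) - 20*I)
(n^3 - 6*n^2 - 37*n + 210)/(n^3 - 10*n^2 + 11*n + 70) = (n + 6)/(n + 2)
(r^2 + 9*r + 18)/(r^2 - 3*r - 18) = (r + 6)/(r - 6)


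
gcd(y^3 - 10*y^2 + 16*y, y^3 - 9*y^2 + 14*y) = y^2 - 2*y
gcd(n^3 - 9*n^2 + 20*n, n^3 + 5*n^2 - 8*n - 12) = 1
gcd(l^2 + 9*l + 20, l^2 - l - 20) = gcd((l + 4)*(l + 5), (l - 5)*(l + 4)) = l + 4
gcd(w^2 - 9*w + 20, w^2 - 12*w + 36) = 1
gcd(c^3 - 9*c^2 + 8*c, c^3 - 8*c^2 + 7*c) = c^2 - c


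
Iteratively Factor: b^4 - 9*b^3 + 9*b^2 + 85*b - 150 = (b - 5)*(b^3 - 4*b^2 - 11*b + 30) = (b - 5)*(b - 2)*(b^2 - 2*b - 15) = (b - 5)*(b - 2)*(b + 3)*(b - 5)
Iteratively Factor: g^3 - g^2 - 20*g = (g)*(g^2 - g - 20) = g*(g - 5)*(g + 4)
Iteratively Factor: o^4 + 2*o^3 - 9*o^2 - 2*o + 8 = (o + 1)*(o^3 + o^2 - 10*o + 8) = (o - 1)*(o + 1)*(o^2 + 2*o - 8) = (o - 1)*(o + 1)*(o + 4)*(o - 2)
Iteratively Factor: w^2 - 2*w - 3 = (w + 1)*(w - 3)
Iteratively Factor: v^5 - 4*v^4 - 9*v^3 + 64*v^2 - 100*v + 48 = (v + 4)*(v^4 - 8*v^3 + 23*v^2 - 28*v + 12) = (v - 2)*(v + 4)*(v^3 - 6*v^2 + 11*v - 6) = (v - 2)*(v - 1)*(v + 4)*(v^2 - 5*v + 6) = (v - 2)^2*(v - 1)*(v + 4)*(v - 3)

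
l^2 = l^2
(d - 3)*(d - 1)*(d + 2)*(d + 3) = d^4 + d^3 - 11*d^2 - 9*d + 18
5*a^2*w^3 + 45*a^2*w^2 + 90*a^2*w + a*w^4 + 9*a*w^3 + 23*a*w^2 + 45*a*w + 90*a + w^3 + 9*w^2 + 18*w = (5*a + w)*(w + 3)*(w + 6)*(a*w + 1)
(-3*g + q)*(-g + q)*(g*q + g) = 3*g^3*q + 3*g^3 - 4*g^2*q^2 - 4*g^2*q + g*q^3 + g*q^2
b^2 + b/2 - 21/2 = (b - 3)*(b + 7/2)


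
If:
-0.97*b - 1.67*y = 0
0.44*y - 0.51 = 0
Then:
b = -2.00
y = 1.16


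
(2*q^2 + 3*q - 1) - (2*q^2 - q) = 4*q - 1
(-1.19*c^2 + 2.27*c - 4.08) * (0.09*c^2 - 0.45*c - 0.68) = -0.1071*c^4 + 0.7398*c^3 - 0.5795*c^2 + 0.2924*c + 2.7744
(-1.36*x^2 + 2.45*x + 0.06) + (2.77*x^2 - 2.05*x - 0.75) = 1.41*x^2 + 0.4*x - 0.69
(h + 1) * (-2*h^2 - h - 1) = -2*h^3 - 3*h^2 - 2*h - 1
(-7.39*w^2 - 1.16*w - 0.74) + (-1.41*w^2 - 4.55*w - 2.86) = -8.8*w^2 - 5.71*w - 3.6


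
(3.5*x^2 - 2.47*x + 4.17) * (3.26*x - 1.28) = 11.41*x^3 - 12.5322*x^2 + 16.7558*x - 5.3376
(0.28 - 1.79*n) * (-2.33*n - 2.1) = 4.1707*n^2 + 3.1066*n - 0.588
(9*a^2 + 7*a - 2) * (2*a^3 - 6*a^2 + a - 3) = 18*a^5 - 40*a^4 - 37*a^3 - 8*a^2 - 23*a + 6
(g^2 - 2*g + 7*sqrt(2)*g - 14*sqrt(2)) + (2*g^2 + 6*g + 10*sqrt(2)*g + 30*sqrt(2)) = 3*g^2 + 4*g + 17*sqrt(2)*g + 16*sqrt(2)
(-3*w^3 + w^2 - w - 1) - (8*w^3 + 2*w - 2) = -11*w^3 + w^2 - 3*w + 1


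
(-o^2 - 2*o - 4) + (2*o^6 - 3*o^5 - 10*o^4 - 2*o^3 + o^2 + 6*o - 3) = 2*o^6 - 3*o^5 - 10*o^4 - 2*o^3 + 4*o - 7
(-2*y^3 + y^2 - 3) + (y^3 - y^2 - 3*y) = -y^3 - 3*y - 3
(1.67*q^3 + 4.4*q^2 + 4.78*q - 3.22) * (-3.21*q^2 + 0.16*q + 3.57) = -5.3607*q^5 - 13.8568*q^4 - 8.6779*q^3 + 26.809*q^2 + 16.5494*q - 11.4954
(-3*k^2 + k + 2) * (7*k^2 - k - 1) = -21*k^4 + 10*k^3 + 16*k^2 - 3*k - 2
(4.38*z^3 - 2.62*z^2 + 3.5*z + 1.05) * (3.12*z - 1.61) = 13.6656*z^4 - 15.2262*z^3 + 15.1382*z^2 - 2.359*z - 1.6905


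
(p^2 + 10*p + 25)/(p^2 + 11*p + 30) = (p + 5)/(p + 6)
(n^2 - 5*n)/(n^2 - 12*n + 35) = n/(n - 7)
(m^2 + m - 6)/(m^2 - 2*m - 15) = (m - 2)/(m - 5)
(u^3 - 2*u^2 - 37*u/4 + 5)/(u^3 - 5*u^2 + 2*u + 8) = (u^2 + 2*u - 5/4)/(u^2 - u - 2)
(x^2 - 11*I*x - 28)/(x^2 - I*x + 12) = (x - 7*I)/(x + 3*I)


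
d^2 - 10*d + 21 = (d - 7)*(d - 3)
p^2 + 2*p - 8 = (p - 2)*(p + 4)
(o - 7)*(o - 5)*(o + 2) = o^3 - 10*o^2 + 11*o + 70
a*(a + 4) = a^2 + 4*a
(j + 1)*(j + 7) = j^2 + 8*j + 7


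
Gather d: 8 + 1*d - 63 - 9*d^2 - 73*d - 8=-9*d^2 - 72*d - 63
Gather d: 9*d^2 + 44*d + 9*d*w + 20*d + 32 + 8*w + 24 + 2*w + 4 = 9*d^2 + d*(9*w + 64) + 10*w + 60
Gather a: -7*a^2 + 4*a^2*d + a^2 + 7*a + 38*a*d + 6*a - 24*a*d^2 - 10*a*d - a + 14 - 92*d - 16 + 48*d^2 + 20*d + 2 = a^2*(4*d - 6) + a*(-24*d^2 + 28*d + 12) + 48*d^2 - 72*d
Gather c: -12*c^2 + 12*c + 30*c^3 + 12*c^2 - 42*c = 30*c^3 - 30*c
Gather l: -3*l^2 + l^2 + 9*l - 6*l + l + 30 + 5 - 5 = -2*l^2 + 4*l + 30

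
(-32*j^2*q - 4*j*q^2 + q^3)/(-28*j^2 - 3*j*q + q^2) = q*(-8*j + q)/(-7*j + q)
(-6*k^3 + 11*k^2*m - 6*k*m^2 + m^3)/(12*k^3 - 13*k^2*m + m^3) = (-2*k + m)/(4*k + m)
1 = 1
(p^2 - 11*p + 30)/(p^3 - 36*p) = (p - 5)/(p*(p + 6))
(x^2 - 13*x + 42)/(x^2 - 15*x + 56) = (x - 6)/(x - 8)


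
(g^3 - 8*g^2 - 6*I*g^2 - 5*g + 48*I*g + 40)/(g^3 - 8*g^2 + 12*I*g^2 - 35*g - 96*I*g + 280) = (g^2 - 6*I*g - 5)/(g^2 + 12*I*g - 35)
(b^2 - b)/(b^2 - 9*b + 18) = b*(b - 1)/(b^2 - 9*b + 18)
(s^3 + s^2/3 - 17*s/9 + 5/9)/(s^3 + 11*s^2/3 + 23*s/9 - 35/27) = 3*(s - 1)/(3*s + 7)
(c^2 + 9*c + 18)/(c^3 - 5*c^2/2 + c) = 2*(c^2 + 9*c + 18)/(c*(2*c^2 - 5*c + 2))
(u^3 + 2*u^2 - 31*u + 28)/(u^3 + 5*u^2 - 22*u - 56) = (u - 1)/(u + 2)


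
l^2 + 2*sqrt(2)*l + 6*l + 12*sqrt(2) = (l + 6)*(l + 2*sqrt(2))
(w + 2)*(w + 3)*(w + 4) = w^3 + 9*w^2 + 26*w + 24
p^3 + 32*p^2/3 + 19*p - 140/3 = (p - 4/3)*(p + 5)*(p + 7)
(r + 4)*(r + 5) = r^2 + 9*r + 20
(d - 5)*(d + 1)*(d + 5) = d^3 + d^2 - 25*d - 25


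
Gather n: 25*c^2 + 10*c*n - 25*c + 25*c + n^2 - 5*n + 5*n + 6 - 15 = 25*c^2 + 10*c*n + n^2 - 9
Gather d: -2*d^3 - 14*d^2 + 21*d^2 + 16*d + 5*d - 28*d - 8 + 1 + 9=-2*d^3 + 7*d^2 - 7*d + 2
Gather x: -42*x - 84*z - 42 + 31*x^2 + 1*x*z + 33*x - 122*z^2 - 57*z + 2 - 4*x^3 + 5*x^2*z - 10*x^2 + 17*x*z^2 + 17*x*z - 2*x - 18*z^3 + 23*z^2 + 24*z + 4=-4*x^3 + x^2*(5*z + 21) + x*(17*z^2 + 18*z - 11) - 18*z^3 - 99*z^2 - 117*z - 36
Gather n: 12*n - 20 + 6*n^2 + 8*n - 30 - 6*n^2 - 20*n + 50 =0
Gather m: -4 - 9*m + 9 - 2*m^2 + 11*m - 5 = -2*m^2 + 2*m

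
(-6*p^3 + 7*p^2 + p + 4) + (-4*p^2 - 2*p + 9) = -6*p^3 + 3*p^2 - p + 13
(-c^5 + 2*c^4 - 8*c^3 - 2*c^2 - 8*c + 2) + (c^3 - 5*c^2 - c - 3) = -c^5 + 2*c^4 - 7*c^3 - 7*c^2 - 9*c - 1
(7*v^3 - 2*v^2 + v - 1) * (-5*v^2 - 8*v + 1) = -35*v^5 - 46*v^4 + 18*v^3 - 5*v^2 + 9*v - 1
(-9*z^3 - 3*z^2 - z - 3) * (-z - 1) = 9*z^4 + 12*z^3 + 4*z^2 + 4*z + 3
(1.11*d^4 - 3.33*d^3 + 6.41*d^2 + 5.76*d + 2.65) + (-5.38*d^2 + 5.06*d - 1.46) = 1.11*d^4 - 3.33*d^3 + 1.03*d^2 + 10.82*d + 1.19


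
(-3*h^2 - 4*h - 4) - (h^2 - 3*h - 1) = -4*h^2 - h - 3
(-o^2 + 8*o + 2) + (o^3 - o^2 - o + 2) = o^3 - 2*o^2 + 7*o + 4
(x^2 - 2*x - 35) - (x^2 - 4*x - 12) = 2*x - 23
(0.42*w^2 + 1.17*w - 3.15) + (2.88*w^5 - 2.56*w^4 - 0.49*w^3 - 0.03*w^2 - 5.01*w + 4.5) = 2.88*w^5 - 2.56*w^4 - 0.49*w^3 + 0.39*w^2 - 3.84*w + 1.35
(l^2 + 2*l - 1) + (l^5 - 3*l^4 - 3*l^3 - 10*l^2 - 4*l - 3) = l^5 - 3*l^4 - 3*l^3 - 9*l^2 - 2*l - 4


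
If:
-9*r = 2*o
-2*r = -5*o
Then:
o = 0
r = 0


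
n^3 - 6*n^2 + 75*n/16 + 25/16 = (n - 5)*(n - 5/4)*(n + 1/4)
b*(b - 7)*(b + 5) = b^3 - 2*b^2 - 35*b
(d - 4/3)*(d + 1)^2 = d^3 + 2*d^2/3 - 5*d/3 - 4/3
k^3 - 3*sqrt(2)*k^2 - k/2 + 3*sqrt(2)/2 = (k - 3*sqrt(2))*(k - sqrt(2)/2)*(k + sqrt(2)/2)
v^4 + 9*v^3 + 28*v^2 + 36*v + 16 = (v + 1)*(v + 2)^2*(v + 4)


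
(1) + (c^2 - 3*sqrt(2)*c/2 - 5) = c^2 - 3*sqrt(2)*c/2 - 4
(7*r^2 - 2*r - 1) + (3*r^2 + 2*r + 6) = 10*r^2 + 5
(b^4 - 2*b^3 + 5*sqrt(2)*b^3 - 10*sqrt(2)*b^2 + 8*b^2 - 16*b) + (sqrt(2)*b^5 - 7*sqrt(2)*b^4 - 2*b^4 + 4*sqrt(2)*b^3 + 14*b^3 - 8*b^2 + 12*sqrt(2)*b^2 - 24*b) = sqrt(2)*b^5 - 7*sqrt(2)*b^4 - b^4 + 12*b^3 + 9*sqrt(2)*b^3 + 2*sqrt(2)*b^2 - 40*b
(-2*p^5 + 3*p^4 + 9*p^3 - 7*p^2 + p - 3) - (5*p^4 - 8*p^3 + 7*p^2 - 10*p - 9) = -2*p^5 - 2*p^4 + 17*p^3 - 14*p^2 + 11*p + 6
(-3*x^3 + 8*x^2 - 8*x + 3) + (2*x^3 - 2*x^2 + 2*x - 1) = -x^3 + 6*x^2 - 6*x + 2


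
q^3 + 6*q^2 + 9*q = q*(q + 3)^2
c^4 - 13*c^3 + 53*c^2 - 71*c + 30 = (c - 6)*(c - 5)*(c - 1)^2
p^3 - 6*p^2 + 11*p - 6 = (p - 3)*(p - 2)*(p - 1)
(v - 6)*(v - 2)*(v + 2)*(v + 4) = v^4 - 2*v^3 - 28*v^2 + 8*v + 96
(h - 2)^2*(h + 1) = h^3 - 3*h^2 + 4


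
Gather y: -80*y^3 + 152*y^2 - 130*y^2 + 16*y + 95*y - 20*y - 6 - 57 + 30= -80*y^3 + 22*y^2 + 91*y - 33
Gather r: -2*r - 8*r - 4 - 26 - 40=-10*r - 70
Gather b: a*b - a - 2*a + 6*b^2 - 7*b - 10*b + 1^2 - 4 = -3*a + 6*b^2 + b*(a - 17) - 3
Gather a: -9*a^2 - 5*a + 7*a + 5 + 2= -9*a^2 + 2*a + 7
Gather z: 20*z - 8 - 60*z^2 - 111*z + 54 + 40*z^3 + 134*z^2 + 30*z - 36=40*z^3 + 74*z^2 - 61*z + 10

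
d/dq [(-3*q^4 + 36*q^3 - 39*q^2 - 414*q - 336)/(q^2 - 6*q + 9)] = 6*(-q^4 + 12*q^3 - 54*q^2 + 108*q + 319)/(q^3 - 9*q^2 + 27*q - 27)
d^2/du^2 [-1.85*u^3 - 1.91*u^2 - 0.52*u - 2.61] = -11.1*u - 3.82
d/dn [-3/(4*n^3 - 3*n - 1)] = 9*(4*n^2 - 1)/(-4*n^3 + 3*n + 1)^2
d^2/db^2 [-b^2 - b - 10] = -2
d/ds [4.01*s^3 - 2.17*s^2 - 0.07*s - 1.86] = 12.03*s^2 - 4.34*s - 0.07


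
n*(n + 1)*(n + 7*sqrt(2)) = n^3 + n^2 + 7*sqrt(2)*n^2 + 7*sqrt(2)*n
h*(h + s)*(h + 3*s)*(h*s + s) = h^4*s + 4*h^3*s^2 + h^3*s + 3*h^2*s^3 + 4*h^2*s^2 + 3*h*s^3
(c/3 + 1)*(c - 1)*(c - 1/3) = c^3/3 + 5*c^2/9 - 11*c/9 + 1/3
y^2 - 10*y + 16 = (y - 8)*(y - 2)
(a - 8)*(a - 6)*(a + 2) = a^3 - 12*a^2 + 20*a + 96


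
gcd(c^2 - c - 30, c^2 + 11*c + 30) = c + 5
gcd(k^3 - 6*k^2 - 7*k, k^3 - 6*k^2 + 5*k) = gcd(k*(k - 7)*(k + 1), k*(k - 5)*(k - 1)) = k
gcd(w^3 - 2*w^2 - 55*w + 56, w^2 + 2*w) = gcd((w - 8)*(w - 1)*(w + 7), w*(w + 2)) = 1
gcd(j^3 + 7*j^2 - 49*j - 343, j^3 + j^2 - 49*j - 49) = j^2 - 49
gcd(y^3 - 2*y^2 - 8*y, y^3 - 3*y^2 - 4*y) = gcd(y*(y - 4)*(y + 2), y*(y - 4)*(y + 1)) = y^2 - 4*y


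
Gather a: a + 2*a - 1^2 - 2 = 3*a - 3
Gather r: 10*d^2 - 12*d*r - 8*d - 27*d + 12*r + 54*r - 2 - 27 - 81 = 10*d^2 - 35*d + r*(66 - 12*d) - 110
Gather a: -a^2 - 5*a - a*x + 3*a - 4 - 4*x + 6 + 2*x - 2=-a^2 + a*(-x - 2) - 2*x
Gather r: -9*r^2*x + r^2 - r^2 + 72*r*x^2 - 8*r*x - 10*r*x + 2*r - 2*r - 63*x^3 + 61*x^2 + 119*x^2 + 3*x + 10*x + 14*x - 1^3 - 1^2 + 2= -9*r^2*x + r*(72*x^2 - 18*x) - 63*x^3 + 180*x^2 + 27*x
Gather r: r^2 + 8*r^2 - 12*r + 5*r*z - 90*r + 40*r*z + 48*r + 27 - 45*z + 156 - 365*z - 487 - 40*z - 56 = 9*r^2 + r*(45*z - 54) - 450*z - 360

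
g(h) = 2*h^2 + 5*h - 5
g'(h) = 4*h + 5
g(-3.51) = 2.09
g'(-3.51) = -9.04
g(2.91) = 26.49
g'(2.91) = 16.64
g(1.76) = 10.00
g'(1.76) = 12.04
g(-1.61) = -7.87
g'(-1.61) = -1.44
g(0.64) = -0.98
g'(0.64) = 7.56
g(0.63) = -1.06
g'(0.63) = 7.52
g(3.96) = 46.16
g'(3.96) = 20.84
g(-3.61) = 3.01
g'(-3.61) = -9.44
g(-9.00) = 112.00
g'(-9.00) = -31.00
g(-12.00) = 223.00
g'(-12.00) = -43.00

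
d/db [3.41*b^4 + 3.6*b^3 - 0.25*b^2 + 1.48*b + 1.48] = 13.64*b^3 + 10.8*b^2 - 0.5*b + 1.48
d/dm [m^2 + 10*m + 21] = 2*m + 10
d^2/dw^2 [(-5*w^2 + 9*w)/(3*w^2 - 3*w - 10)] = 4*(18*w^3 - 225*w^2 + 405*w - 385)/(27*w^6 - 81*w^5 - 189*w^4 + 513*w^3 + 630*w^2 - 900*w - 1000)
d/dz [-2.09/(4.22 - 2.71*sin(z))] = -5.6639*cos(z)/(2.71*sin(z) - 4.22)^2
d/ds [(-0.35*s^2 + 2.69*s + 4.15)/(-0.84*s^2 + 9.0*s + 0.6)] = (-0.8904*s^2 + 6.552*s - 35.736)/(0.7056*s^4 - 15.12*s^3 + 79.992*s^2 + 10.8*s + 0.36)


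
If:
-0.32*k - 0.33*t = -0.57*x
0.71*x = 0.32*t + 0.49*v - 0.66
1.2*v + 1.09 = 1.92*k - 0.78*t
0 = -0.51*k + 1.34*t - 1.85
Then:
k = 7.28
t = 4.15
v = 8.04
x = 6.49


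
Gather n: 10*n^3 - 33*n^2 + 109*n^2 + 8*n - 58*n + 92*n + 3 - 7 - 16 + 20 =10*n^3 + 76*n^2 + 42*n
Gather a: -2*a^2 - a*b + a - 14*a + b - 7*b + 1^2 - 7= -2*a^2 + a*(-b - 13) - 6*b - 6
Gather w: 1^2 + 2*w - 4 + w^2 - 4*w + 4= w^2 - 2*w + 1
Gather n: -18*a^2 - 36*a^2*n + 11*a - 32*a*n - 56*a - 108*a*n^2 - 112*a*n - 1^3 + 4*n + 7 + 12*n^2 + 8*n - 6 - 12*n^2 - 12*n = -18*a^2 - 108*a*n^2 - 45*a + n*(-36*a^2 - 144*a)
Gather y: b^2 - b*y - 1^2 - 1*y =b^2 + y*(-b - 1) - 1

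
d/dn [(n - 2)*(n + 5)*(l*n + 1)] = 3*l*n^2 + 6*l*n - 10*l + 2*n + 3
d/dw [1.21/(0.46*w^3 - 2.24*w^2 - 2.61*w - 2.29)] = (-1.6698*w^2 + 5.4208*w + 3.1581)/(-0.46*w^3 + 2.24*w^2 + 2.61*w + 2.29)^2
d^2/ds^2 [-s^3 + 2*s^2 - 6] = 4 - 6*s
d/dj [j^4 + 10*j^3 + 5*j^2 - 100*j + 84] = 4*j^3 + 30*j^2 + 10*j - 100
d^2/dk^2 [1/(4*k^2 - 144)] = 3*(k^2 + 12)/(2*(k^2 - 36)^3)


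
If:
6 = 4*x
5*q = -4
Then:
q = -4/5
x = 3/2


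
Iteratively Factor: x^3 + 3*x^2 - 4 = (x + 2)*(x^2 + x - 2) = (x - 1)*(x + 2)*(x + 2)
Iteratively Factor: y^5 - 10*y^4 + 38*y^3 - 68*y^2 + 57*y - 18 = (y - 3)*(y^4 - 7*y^3 + 17*y^2 - 17*y + 6) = (y - 3)^2*(y^3 - 4*y^2 + 5*y - 2) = (y - 3)^2*(y - 1)*(y^2 - 3*y + 2) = (y - 3)^2*(y - 2)*(y - 1)*(y - 1)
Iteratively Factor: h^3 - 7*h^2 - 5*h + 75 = (h + 3)*(h^2 - 10*h + 25) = (h - 5)*(h + 3)*(h - 5)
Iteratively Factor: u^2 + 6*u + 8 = (u + 2)*(u + 4)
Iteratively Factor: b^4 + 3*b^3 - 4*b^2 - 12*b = (b + 2)*(b^3 + b^2 - 6*b) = (b + 2)*(b + 3)*(b^2 - 2*b) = b*(b + 2)*(b + 3)*(b - 2)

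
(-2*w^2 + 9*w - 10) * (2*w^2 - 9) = -4*w^4 + 18*w^3 - 2*w^2 - 81*w + 90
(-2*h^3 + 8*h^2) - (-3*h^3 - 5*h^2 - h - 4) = h^3 + 13*h^2 + h + 4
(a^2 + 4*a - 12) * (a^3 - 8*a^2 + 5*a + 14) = a^5 - 4*a^4 - 39*a^3 + 130*a^2 - 4*a - 168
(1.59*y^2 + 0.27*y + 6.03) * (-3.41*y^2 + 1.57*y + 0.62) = -5.4219*y^4 + 1.5756*y^3 - 19.1526*y^2 + 9.6345*y + 3.7386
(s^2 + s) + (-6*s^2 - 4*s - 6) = -5*s^2 - 3*s - 6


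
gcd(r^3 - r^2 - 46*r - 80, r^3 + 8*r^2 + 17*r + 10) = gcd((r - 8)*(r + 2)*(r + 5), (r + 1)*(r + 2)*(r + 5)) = r^2 + 7*r + 10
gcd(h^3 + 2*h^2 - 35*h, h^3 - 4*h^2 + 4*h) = h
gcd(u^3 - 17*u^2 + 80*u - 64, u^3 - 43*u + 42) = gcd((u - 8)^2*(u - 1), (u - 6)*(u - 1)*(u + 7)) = u - 1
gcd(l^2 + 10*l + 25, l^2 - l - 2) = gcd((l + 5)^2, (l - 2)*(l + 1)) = 1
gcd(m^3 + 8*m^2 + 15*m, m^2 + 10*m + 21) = m + 3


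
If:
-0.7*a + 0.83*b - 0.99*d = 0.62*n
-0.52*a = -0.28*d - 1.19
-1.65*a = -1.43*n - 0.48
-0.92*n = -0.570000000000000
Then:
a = 0.83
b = -2.07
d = -2.71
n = 0.62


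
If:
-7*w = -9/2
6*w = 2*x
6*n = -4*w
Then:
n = -3/7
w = 9/14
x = 27/14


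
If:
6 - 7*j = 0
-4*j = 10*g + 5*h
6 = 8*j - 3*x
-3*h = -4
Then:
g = -106/105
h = 4/3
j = 6/7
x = 2/7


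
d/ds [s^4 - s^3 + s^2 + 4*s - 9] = 4*s^3 - 3*s^2 + 2*s + 4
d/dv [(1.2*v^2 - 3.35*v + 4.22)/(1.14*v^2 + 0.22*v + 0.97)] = (4.083*v^2 - 7.2936*v - 4.1779)/(1.2996*v^4 + 0.5016*v^3 + 2.26*v^2 + 0.4268*v + 0.9409)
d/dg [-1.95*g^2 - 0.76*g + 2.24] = -3.9*g - 0.76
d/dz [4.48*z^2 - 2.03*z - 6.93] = 8.96*z - 2.03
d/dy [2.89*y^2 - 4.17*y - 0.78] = 5.78*y - 4.17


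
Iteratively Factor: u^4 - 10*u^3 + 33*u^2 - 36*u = (u - 3)*(u^3 - 7*u^2 + 12*u) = (u - 3)^2*(u^2 - 4*u) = u*(u - 3)^2*(u - 4)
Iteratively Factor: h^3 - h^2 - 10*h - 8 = (h - 4)*(h^2 + 3*h + 2) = (h - 4)*(h + 1)*(h + 2)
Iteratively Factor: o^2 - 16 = (o + 4)*(o - 4)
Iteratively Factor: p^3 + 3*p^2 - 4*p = (p + 4)*(p^2 - p) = (p - 1)*(p + 4)*(p)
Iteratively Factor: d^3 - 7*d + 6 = (d + 3)*(d^2 - 3*d + 2) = (d - 1)*(d + 3)*(d - 2)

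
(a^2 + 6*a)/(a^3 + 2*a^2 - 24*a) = 1/(a - 4)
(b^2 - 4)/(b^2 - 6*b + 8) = (b + 2)/(b - 4)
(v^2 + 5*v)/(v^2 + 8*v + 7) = v*(v + 5)/(v^2 + 8*v + 7)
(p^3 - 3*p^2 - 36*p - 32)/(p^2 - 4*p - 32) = p + 1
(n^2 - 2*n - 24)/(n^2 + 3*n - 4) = (n - 6)/(n - 1)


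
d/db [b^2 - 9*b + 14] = 2*b - 9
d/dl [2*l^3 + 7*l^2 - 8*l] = 6*l^2 + 14*l - 8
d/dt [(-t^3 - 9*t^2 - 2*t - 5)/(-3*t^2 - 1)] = (3*t^4 - 3*t^2 - 12*t + 2)/(9*t^4 + 6*t^2 + 1)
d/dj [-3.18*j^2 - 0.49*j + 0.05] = -6.36*j - 0.49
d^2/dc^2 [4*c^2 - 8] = 8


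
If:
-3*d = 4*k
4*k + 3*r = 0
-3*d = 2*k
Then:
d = 0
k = 0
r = 0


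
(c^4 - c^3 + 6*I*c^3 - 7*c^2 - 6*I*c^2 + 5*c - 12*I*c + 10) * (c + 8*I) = c^5 - c^4 + 14*I*c^4 - 55*c^3 - 14*I*c^3 + 53*c^2 - 68*I*c^2 + 106*c + 40*I*c + 80*I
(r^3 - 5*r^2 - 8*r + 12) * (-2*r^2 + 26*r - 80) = -2*r^5 + 36*r^4 - 194*r^3 + 168*r^2 + 952*r - 960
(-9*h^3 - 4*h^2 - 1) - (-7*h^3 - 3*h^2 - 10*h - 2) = -2*h^3 - h^2 + 10*h + 1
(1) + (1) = 2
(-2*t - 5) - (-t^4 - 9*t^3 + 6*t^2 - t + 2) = t^4 + 9*t^3 - 6*t^2 - t - 7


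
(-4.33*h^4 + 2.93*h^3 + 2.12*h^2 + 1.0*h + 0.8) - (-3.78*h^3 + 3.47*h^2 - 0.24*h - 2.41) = -4.33*h^4 + 6.71*h^3 - 1.35*h^2 + 1.24*h + 3.21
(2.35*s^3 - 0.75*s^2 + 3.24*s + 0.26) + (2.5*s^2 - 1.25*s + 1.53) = 2.35*s^3 + 1.75*s^2 + 1.99*s + 1.79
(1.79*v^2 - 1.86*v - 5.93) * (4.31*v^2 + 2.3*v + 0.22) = 7.7149*v^4 - 3.8996*v^3 - 29.4425*v^2 - 14.0482*v - 1.3046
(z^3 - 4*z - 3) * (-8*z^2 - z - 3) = -8*z^5 - z^4 + 29*z^3 + 28*z^2 + 15*z + 9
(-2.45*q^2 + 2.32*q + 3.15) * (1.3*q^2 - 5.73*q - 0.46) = -3.185*q^4 + 17.0545*q^3 - 8.0716*q^2 - 19.1167*q - 1.449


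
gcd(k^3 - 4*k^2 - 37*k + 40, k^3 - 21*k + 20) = k^2 + 4*k - 5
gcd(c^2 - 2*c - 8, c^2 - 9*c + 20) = c - 4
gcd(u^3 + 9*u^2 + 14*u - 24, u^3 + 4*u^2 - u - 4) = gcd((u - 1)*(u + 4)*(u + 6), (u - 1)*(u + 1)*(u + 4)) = u^2 + 3*u - 4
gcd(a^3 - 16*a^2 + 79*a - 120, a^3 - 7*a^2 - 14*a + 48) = a - 8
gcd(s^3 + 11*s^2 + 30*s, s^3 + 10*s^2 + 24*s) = s^2 + 6*s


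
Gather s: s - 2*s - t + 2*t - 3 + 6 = -s + t + 3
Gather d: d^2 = d^2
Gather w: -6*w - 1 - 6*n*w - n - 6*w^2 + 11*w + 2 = -n - 6*w^2 + w*(5 - 6*n) + 1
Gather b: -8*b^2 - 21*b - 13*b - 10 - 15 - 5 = -8*b^2 - 34*b - 30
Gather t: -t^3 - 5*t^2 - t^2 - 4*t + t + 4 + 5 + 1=-t^3 - 6*t^2 - 3*t + 10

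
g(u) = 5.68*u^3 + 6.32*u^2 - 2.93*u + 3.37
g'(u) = 17.04*u^2 + 12.64*u - 2.93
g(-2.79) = -62.62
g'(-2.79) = 94.45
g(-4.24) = -303.55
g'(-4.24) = 249.81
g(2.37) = 107.54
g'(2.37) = 122.74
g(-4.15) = -281.59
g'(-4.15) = 238.09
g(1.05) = 13.84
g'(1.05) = 29.13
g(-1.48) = 3.14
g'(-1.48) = 15.69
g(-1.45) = 3.59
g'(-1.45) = 14.57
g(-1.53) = 2.30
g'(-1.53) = 17.62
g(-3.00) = -84.32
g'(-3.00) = 112.51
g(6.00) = 1440.19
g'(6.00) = 686.35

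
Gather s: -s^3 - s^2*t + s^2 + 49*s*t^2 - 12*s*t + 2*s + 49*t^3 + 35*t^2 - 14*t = -s^3 + s^2*(1 - t) + s*(49*t^2 - 12*t + 2) + 49*t^3 + 35*t^2 - 14*t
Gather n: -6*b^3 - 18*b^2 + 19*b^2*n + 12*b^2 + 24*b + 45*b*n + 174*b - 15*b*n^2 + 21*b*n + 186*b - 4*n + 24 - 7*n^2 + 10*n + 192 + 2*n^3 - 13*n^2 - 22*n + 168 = -6*b^3 - 6*b^2 + 384*b + 2*n^3 + n^2*(-15*b - 20) + n*(19*b^2 + 66*b - 16) + 384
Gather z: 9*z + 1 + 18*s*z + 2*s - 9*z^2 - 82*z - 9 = 2*s - 9*z^2 + z*(18*s - 73) - 8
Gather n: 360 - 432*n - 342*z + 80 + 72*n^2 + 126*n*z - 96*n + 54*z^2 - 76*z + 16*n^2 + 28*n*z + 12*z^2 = 88*n^2 + n*(154*z - 528) + 66*z^2 - 418*z + 440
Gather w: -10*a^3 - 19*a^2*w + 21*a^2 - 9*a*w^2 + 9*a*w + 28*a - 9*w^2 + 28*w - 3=-10*a^3 + 21*a^2 + 28*a + w^2*(-9*a - 9) + w*(-19*a^2 + 9*a + 28) - 3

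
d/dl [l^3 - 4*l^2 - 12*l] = 3*l^2 - 8*l - 12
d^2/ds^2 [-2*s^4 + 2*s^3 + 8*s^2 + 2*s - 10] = -24*s^2 + 12*s + 16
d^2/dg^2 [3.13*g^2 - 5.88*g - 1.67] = 6.26000000000000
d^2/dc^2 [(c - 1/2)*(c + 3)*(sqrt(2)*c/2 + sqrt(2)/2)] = sqrt(2)*(6*c + 7)/2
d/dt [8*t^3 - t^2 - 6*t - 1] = 24*t^2 - 2*t - 6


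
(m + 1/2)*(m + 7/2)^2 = m^3 + 15*m^2/2 + 63*m/4 + 49/8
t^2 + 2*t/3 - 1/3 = (t - 1/3)*(t + 1)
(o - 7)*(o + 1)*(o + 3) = o^3 - 3*o^2 - 25*o - 21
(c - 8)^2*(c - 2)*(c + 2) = c^4 - 16*c^3 + 60*c^2 + 64*c - 256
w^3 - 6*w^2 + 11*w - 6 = (w - 3)*(w - 2)*(w - 1)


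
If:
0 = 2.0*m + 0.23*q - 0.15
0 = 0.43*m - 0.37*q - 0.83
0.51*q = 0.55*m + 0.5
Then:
No Solution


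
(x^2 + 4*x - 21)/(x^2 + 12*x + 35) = (x - 3)/(x + 5)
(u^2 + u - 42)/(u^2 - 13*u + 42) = (u + 7)/(u - 7)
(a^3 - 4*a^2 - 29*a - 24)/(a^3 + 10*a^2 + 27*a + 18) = (a - 8)/(a + 6)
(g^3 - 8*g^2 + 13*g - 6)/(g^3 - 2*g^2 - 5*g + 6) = (g^2 - 7*g + 6)/(g^2 - g - 6)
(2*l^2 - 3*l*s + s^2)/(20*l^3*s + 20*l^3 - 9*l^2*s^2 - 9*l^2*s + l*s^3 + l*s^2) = (2*l^2 - 3*l*s + s^2)/(l*(20*l^2*s + 20*l^2 - 9*l*s^2 - 9*l*s + s^3 + s^2))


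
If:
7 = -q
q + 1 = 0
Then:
No Solution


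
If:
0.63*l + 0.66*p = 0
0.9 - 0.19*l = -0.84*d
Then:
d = -0.236961451247166*p - 1.07142857142857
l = -1.04761904761905*p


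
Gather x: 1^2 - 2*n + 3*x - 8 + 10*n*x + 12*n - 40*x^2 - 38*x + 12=10*n - 40*x^2 + x*(10*n - 35) + 5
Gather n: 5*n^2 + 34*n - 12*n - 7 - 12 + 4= 5*n^2 + 22*n - 15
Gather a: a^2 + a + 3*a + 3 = a^2 + 4*a + 3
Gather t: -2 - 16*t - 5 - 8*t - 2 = -24*t - 9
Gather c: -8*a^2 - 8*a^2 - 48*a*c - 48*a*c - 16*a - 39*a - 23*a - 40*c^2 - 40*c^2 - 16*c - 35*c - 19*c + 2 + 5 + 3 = -16*a^2 - 78*a - 80*c^2 + c*(-96*a - 70) + 10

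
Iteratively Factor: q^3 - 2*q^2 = (q)*(q^2 - 2*q) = q*(q - 2)*(q)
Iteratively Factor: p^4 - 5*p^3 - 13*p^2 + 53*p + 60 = (p - 5)*(p^3 - 13*p - 12) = (p - 5)*(p - 4)*(p^2 + 4*p + 3) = (p - 5)*(p - 4)*(p + 1)*(p + 3)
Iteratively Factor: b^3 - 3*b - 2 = (b + 1)*(b^2 - b - 2) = (b + 1)^2*(b - 2)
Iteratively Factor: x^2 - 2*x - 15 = (x + 3)*(x - 5)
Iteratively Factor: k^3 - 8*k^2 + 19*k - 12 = (k - 3)*(k^2 - 5*k + 4) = (k - 3)*(k - 1)*(k - 4)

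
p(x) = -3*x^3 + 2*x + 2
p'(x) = 2 - 9*x^2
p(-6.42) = 782.99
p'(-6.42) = -368.95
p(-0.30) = 1.48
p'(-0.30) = 1.19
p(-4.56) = 277.34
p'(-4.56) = -185.14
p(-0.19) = 1.64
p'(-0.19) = 1.68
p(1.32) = -2.26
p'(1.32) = -13.68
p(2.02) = -18.69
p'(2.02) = -34.72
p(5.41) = -462.20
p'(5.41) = -261.41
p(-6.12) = 677.42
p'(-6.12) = -335.09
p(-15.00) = 10097.00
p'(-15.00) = -2023.00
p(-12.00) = 5162.00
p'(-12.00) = -1294.00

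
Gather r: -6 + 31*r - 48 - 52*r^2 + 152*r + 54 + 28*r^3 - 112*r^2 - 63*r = 28*r^3 - 164*r^2 + 120*r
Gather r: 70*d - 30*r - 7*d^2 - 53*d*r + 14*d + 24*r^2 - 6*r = -7*d^2 + 84*d + 24*r^2 + r*(-53*d - 36)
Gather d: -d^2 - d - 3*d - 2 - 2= -d^2 - 4*d - 4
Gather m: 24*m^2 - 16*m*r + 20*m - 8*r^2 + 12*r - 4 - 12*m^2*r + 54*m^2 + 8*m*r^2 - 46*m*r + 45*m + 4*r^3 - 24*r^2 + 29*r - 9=m^2*(78 - 12*r) + m*(8*r^2 - 62*r + 65) + 4*r^3 - 32*r^2 + 41*r - 13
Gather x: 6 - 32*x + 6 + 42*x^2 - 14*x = 42*x^2 - 46*x + 12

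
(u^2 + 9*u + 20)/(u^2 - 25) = (u + 4)/(u - 5)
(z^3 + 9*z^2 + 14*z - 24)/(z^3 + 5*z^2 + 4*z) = (z^2 + 5*z - 6)/(z*(z + 1))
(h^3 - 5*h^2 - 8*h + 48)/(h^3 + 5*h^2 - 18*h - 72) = (h - 4)/(h + 6)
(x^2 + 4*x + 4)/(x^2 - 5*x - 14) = (x + 2)/(x - 7)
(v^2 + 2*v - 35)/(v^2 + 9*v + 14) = (v - 5)/(v + 2)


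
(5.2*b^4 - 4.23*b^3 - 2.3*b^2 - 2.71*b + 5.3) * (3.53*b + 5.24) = 18.356*b^5 + 12.3161*b^4 - 30.2842*b^3 - 21.6183*b^2 + 4.5086*b + 27.772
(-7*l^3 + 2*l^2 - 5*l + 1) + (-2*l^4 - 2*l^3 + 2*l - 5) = -2*l^4 - 9*l^3 + 2*l^2 - 3*l - 4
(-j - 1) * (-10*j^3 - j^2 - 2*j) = 10*j^4 + 11*j^3 + 3*j^2 + 2*j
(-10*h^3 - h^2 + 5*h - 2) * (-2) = 20*h^3 + 2*h^2 - 10*h + 4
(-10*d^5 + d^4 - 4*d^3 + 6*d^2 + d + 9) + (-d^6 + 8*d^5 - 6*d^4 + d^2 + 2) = -d^6 - 2*d^5 - 5*d^4 - 4*d^3 + 7*d^2 + d + 11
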